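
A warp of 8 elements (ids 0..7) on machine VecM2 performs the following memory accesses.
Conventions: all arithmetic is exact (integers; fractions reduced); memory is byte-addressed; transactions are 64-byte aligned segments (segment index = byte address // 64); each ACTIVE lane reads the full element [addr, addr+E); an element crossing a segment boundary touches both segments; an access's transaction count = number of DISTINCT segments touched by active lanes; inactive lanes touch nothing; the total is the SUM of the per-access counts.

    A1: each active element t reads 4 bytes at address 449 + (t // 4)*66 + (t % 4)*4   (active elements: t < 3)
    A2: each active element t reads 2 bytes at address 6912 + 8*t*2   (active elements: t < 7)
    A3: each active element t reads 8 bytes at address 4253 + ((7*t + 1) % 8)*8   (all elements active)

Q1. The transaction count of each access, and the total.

A1: 1 transaction
A2: 2 transactions
A3: 2 transactions

Answer: 1,2,2; total 5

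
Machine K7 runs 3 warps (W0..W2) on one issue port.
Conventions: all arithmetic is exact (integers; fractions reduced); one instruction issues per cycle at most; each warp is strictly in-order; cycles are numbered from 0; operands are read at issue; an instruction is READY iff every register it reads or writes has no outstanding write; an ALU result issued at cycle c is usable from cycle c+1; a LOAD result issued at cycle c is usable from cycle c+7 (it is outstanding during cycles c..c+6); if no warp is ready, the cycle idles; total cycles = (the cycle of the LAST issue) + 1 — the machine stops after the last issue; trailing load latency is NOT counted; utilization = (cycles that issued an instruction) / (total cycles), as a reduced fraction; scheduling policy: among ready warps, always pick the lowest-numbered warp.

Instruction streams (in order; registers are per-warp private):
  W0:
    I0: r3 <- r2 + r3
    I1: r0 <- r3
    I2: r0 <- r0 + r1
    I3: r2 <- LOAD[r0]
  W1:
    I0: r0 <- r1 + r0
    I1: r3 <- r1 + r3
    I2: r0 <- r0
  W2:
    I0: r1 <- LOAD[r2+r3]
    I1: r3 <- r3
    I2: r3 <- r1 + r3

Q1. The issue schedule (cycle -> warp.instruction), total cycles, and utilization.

cycle 0: W0.I0
cycle 1: W0.I1
cycle 2: W0.I2
cycle 3: W0.I3
cycle 4: W1.I0
cycle 5: W1.I1
cycle 6: W1.I2
cycle 7: W2.I0
cycle 8: W2.I1
cycle 9: idle
cycle 10: idle
cycle 11: idle
cycle 12: idle
cycle 13: idle
cycle 14: W2.I2

Answer: 15 cycles, utilization 2/3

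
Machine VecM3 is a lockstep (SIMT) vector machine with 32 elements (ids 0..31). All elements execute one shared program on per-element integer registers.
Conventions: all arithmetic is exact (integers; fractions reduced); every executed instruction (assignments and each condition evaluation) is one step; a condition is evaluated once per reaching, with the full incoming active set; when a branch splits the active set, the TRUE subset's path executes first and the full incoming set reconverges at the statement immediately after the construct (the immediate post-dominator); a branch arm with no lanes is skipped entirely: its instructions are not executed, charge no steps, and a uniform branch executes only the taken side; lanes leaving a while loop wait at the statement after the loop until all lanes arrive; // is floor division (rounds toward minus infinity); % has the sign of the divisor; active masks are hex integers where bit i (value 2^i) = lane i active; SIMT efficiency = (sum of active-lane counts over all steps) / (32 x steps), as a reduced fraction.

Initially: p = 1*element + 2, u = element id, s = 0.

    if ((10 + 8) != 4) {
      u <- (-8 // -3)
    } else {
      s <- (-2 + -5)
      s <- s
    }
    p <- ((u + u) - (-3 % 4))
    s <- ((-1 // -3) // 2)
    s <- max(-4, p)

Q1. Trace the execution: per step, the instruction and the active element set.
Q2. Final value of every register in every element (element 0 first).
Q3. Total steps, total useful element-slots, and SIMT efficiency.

step 0: eval ((10 + 8) != 4)         0xffffffff
step 1: u <- (-8 // -3)              0xffffffff
step 2: p <- ((u + u) - (-3 % 4))    0xffffffff
step 3: s <- ((-1 // -3) // 2)       0xffffffff
step 4: s <- max(-4, p)              0xffffffff

Answer: 5 steps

p: 3,3,3,3,3,3,3,3,3,3,3,3,3,3,3,3,3,3,3,3,3,3,3,3,3,3,3,3,3,3,3,3
u: 2,2,2,2,2,2,2,2,2,2,2,2,2,2,2,2,2,2,2,2,2,2,2,2,2,2,2,2,2,2,2,2
s: 3,3,3,3,3,3,3,3,3,3,3,3,3,3,3,3,3,3,3,3,3,3,3,3,3,3,3,3,3,3,3,3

steps = 5; useful = 160; efficiency = 160/160 = 1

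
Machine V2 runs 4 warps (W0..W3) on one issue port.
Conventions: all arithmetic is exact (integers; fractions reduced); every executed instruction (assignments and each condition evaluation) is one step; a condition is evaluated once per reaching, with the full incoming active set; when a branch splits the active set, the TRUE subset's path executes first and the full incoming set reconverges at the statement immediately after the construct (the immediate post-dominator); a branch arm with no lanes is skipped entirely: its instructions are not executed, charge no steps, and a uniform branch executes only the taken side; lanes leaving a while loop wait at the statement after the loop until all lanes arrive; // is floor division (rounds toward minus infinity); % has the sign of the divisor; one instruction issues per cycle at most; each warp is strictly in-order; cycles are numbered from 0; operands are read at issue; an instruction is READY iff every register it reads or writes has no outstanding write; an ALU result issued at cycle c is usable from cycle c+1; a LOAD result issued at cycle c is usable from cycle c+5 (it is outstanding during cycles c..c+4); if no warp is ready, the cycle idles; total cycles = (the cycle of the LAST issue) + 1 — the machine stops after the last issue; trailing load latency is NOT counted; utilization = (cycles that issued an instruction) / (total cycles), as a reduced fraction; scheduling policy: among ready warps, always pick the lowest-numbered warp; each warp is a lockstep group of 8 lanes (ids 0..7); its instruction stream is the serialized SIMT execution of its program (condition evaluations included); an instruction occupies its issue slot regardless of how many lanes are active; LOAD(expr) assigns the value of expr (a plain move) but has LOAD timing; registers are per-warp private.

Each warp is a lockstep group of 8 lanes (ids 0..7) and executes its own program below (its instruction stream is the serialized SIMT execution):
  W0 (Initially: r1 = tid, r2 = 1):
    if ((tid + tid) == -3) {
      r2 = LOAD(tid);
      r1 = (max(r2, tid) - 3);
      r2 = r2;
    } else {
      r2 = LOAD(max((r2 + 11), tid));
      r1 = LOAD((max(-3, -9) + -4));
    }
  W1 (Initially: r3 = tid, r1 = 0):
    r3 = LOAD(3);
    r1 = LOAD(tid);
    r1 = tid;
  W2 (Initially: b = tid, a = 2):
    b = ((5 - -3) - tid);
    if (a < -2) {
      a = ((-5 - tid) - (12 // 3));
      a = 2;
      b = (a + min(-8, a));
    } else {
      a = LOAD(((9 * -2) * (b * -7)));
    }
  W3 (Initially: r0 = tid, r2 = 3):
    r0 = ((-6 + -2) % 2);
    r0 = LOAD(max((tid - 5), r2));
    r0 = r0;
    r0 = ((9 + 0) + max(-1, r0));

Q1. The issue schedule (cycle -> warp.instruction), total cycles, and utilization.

cycle 0: W0.I0
cycle 1: W0.I1
cycle 2: W0.I2
cycle 3: W1.I0
cycle 4: W1.I1
cycle 5: W2.I0
cycle 6: W2.I1
cycle 7: W2.I2
cycle 8: W3.I0
cycle 9: W1.I2
cycle 10: W3.I1
cycle 11: idle
cycle 12: idle
cycle 13: idle
cycle 14: idle
cycle 15: W3.I2
cycle 16: W3.I3

Answer: 17 cycles, utilization 13/17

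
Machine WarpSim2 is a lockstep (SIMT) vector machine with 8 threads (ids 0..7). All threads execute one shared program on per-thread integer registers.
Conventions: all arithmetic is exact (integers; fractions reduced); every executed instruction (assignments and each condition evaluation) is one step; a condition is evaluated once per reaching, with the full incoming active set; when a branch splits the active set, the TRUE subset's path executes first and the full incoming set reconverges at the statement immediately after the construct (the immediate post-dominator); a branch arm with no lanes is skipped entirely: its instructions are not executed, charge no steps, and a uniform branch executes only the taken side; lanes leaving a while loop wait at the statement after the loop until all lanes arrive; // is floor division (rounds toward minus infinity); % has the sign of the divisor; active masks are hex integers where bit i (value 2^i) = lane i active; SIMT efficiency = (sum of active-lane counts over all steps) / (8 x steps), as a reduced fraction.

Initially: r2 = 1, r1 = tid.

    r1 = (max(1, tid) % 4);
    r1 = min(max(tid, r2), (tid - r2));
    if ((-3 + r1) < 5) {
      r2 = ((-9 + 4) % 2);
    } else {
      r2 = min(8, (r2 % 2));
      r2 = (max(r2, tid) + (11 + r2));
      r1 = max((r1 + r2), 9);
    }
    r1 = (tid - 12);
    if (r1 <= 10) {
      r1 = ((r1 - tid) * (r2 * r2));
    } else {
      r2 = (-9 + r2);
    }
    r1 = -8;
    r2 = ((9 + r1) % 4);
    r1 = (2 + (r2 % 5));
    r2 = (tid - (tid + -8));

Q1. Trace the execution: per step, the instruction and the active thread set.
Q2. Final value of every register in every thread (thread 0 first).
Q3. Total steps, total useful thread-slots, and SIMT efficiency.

step 0: r1 <- (max(1, tid) % 4)      0xff
step 1: r1 <- min(max(tid, r2), (tid - r2)) 0xff
step 2: eval ((-3 + r1) < 5)         0xff
step 3: r2 <- ((-9 + 4) % 2)         0xff
step 4: r1 <- (tid - 12)             0xff
step 5: eval (r1 <= 10)              0xff
step 6: r1 <- ((r1 - tid) * (r2 * r2)) 0xff
step 7: r1 <- -8                     0xff
step 8: r2 <- ((9 + r1) % 4)         0xff
step 9: r1 <- (2 + (r2 % 5))         0xff
step 10: r2 <- (tid - (tid + -8))     0xff

Answer: 11 steps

r2: 8,8,8,8,8,8,8,8
r1: 3,3,3,3,3,3,3,3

steps = 11; useful = 88; efficiency = 88/88 = 1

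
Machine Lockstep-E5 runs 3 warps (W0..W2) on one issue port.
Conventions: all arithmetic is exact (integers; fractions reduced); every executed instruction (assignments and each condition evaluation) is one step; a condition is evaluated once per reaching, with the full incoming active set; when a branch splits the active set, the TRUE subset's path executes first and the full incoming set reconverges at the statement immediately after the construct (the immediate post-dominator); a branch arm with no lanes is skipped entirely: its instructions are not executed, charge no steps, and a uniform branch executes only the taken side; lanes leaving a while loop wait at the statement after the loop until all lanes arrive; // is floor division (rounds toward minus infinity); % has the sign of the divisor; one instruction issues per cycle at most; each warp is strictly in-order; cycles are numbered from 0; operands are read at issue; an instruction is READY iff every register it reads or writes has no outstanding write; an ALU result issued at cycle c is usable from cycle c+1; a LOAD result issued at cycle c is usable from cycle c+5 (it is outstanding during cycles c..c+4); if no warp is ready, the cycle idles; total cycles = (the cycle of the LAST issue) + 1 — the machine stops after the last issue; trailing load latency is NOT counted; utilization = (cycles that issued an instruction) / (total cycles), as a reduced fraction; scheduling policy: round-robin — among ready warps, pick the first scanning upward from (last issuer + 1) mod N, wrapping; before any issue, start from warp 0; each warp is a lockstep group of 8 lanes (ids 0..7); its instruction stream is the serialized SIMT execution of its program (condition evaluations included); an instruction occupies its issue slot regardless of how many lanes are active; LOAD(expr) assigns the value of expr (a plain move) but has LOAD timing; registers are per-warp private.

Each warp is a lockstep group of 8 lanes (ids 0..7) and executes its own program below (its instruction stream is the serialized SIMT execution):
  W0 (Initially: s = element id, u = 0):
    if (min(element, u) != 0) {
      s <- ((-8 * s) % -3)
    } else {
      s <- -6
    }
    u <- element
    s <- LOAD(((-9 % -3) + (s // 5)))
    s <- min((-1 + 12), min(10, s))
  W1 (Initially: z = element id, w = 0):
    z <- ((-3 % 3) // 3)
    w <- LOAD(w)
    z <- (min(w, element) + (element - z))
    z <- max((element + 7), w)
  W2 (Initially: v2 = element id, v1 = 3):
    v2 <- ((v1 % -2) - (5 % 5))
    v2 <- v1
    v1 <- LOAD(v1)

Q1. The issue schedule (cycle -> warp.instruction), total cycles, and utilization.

cycle 0: W0.I0
cycle 1: W1.I0
cycle 2: W2.I0
cycle 3: W0.I1
cycle 4: W1.I1
cycle 5: W2.I1
cycle 6: W0.I2
cycle 7: W2.I2
cycle 8: W0.I3
cycle 9: W1.I2
cycle 10: W1.I3
cycle 11: idle
cycle 12: idle
cycle 13: W0.I4

Answer: 14 cycles, utilization 6/7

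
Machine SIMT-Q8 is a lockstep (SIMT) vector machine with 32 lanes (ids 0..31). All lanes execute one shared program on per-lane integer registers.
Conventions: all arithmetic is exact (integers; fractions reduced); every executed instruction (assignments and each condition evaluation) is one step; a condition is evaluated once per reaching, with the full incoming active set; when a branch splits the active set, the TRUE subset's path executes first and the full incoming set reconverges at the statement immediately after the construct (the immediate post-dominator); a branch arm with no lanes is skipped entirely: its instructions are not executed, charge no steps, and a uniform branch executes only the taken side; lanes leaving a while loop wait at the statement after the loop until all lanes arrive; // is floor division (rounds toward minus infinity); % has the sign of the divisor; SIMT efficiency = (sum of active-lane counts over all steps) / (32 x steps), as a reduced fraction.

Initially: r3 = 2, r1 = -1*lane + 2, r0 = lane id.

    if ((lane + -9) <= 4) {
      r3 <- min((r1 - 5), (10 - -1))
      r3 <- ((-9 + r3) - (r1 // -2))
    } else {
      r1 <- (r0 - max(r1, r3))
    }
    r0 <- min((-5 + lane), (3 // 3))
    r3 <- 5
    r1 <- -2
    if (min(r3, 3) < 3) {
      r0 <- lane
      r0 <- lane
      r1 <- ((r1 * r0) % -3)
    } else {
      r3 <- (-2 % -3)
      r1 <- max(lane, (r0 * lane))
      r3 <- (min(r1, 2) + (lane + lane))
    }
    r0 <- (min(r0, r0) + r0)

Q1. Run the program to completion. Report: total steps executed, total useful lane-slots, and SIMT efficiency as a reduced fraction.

Answer: 12 steps, 334 useful, 167/192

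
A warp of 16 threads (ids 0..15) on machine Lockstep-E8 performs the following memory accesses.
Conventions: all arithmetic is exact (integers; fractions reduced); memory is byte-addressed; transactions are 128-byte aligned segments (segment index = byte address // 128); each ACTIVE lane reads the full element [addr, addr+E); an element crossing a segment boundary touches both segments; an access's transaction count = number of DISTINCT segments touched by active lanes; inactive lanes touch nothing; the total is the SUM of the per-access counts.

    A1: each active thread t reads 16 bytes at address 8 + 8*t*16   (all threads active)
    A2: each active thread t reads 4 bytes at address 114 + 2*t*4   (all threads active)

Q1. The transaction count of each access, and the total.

A1: 16 transactions
A2: 2 transactions

Answer: 16,2; total 18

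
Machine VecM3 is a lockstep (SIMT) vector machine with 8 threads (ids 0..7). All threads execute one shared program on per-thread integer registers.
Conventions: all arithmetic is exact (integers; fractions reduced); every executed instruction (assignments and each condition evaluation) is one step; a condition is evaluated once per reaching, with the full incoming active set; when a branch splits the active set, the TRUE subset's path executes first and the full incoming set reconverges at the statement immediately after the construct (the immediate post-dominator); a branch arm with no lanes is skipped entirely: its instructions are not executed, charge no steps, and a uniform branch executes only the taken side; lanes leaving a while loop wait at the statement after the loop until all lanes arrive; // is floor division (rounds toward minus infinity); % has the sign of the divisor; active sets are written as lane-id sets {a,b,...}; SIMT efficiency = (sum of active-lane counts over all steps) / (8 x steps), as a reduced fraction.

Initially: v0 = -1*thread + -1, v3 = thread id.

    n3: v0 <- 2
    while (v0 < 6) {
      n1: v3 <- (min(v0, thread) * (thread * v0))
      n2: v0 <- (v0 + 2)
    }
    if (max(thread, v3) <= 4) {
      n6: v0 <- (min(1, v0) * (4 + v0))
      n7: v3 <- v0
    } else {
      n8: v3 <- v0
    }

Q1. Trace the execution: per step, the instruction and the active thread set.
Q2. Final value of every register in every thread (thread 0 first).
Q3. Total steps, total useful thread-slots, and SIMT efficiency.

step 0: v0 <- 2                      {0,1,2,3,4,5,6,7}
step 1: eval (v0 < 6)                {0,1,2,3,4,5,6,7}
step 2: v3 <- (min(v0, thread) * (thread * v0)) {0,1,2,3,4,5,6,7}
step 3: v0 <- (v0 + 2)               {0,1,2,3,4,5,6,7}
step 4: eval (v0 < 6)                {0,1,2,3,4,5,6,7}
step 5: v3 <- (min(v0, thread) * (thread * v0)) {0,1,2,3,4,5,6,7}
step 6: v0 <- (v0 + 2)               {0,1,2,3,4,5,6,7}
step 7: eval (v0 < 6)                {0,1,2,3,4,5,6,7}
step 8: eval (max(thread, v3) <= 4)  {0,1,2,3,4,5,6,7}
step 9: v0 <- (min(1, v0) * (4 + v0)) {0,1}
step 10: v3 <- v0                     {0,1}
step 11: v3 <- v0                     {2,3,4,5,6,7}

Answer: 12 steps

v0: 10,10,6,6,6,6,6,6
v3: 10,10,6,6,6,6,6,6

steps = 12; useful = 82; efficiency = 82/96 = 41/48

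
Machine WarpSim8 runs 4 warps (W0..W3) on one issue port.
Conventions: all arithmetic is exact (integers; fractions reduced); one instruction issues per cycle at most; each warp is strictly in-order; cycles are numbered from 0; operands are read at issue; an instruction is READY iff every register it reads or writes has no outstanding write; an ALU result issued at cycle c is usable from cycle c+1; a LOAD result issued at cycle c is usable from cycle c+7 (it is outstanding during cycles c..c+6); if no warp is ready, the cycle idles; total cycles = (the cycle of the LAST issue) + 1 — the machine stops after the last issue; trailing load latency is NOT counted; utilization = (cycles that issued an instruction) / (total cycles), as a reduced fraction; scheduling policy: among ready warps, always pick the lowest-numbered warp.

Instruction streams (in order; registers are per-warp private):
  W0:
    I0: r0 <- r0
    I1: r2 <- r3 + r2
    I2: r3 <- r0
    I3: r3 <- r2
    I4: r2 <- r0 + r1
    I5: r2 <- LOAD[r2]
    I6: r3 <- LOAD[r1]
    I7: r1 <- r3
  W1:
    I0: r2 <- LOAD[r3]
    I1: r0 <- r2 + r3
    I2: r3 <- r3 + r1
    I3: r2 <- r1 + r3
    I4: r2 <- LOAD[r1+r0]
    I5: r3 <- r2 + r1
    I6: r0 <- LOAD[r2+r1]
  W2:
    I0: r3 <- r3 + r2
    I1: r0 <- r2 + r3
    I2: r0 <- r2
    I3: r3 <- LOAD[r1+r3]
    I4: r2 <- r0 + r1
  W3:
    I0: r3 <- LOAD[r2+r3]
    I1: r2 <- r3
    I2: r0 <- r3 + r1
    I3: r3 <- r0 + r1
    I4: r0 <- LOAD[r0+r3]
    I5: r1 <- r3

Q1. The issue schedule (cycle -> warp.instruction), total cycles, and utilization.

cycle 0: W0.I0
cycle 1: W0.I1
cycle 2: W0.I2
cycle 3: W0.I3
cycle 4: W0.I4
cycle 5: W0.I5
cycle 6: W0.I6
cycle 7: W1.I0
cycle 8: W2.I0
cycle 9: W2.I1
cycle 10: W2.I2
cycle 11: W2.I3
cycle 12: W2.I4
cycle 13: W0.I7
cycle 14: W1.I1
cycle 15: W1.I2
cycle 16: W1.I3
cycle 17: W1.I4
cycle 18: W3.I0
cycle 19: idle
cycle 20: idle
cycle 21: idle
cycle 22: idle
cycle 23: idle
cycle 24: W1.I5
cycle 25: W1.I6
cycle 26: W3.I1
cycle 27: W3.I2
cycle 28: W3.I3
cycle 29: W3.I4
cycle 30: W3.I5

Answer: 31 cycles, utilization 26/31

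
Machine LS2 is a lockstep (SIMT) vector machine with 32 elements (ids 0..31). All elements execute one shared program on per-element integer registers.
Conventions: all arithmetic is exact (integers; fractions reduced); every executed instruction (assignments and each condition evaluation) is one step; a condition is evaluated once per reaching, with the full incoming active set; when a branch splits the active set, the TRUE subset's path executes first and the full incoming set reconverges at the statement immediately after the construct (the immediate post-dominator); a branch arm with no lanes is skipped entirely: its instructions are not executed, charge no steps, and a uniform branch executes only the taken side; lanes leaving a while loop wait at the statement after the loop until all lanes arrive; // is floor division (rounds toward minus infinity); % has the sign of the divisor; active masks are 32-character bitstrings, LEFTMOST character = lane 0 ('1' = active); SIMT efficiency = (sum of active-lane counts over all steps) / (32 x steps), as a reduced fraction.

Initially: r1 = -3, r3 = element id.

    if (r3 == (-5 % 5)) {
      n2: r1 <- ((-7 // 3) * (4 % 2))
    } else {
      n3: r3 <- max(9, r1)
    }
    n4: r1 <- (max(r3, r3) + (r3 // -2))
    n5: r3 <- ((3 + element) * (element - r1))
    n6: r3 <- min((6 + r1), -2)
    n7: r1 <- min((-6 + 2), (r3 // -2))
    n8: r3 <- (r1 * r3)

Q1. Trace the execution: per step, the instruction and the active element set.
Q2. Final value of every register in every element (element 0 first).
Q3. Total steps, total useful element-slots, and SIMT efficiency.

step 0: eval (r3 == (-5 % 5))        11111111111111111111111111111111
step 1: r1 <- ((-7 // 3) * (4 % 2))  10000000000000000000000000000000
step 2: r3 <- max(9, r1)             01111111111111111111111111111111
step 3: r1 <- (max(r3, r3) + (r3 // -2)) 11111111111111111111111111111111
step 4: r3 <- ((3 + element) * (element - r1)) 11111111111111111111111111111111
step 5: r3 <- min((6 + r1), -2)      11111111111111111111111111111111
step 6: r1 <- min((-6 + 2), (r3 // -2)) 11111111111111111111111111111111
step 7: r3 <- (r1 * r3)              11111111111111111111111111111111

Answer: 8 steps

r1: -4,-4,-4,-4,-4,-4,-4,-4,-4,-4,-4,-4,-4,-4,-4,-4,-4,-4,-4,-4,-4,-4,-4,-4,-4,-4,-4,-4,-4,-4,-4,-4
r3: 8,8,8,8,8,8,8,8,8,8,8,8,8,8,8,8,8,8,8,8,8,8,8,8,8,8,8,8,8,8,8,8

steps = 8; useful = 224; efficiency = 224/256 = 7/8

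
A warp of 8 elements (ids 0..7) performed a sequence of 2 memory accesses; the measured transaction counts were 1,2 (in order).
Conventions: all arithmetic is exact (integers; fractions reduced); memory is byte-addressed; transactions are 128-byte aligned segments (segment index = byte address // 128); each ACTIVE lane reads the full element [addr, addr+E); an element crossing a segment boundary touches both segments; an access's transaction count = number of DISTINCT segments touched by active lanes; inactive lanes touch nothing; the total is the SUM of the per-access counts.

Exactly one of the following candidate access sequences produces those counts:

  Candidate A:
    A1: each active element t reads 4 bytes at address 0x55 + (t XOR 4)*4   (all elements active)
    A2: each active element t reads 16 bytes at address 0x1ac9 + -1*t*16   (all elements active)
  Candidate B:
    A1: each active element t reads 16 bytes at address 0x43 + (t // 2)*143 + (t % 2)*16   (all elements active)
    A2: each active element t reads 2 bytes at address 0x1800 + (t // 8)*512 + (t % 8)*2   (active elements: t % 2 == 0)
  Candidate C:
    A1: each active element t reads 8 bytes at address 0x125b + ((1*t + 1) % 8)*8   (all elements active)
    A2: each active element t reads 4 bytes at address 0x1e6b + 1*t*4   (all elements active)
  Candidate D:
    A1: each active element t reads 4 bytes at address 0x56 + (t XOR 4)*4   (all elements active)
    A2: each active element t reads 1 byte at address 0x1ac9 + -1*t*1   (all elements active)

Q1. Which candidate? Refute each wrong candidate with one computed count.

B: A1 gives 5 transactions, not 1
C: A1 gives 2 transactions, not 1
D: A2 gives 1 transaction, not 2
A: all counts match (1,2)

Answer: A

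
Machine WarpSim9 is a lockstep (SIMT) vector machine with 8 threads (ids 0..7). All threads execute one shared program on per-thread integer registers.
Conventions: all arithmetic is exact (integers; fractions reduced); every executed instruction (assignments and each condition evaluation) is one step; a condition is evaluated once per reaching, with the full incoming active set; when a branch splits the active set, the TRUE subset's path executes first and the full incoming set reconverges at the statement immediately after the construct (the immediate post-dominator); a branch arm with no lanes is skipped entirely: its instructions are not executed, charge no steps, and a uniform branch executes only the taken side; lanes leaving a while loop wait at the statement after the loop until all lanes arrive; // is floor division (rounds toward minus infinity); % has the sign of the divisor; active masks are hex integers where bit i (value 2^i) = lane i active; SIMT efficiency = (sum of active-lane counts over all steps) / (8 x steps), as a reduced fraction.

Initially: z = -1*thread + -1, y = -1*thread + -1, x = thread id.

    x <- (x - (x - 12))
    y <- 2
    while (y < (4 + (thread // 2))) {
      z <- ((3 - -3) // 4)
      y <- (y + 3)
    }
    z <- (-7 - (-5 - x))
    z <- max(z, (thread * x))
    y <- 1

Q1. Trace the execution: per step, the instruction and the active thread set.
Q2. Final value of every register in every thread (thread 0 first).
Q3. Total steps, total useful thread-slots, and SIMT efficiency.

step 0: x <- (x - (x - 12))          0xff
step 1: y <- 2                       0xff
step 2: eval (y < (4 + (thread // 2))) 0xff
step 3: z <- ((3 - -3) // 4)         0xff
step 4: y <- (y + 3)                 0xff
step 5: eval (y < (4 + (thread // 2))) 0xff
step 6: z <- ((3 - -3) // 4)         0xf0
step 7: y <- (y + 3)                 0xf0
step 8: eval (y < (4 + (thread // 2))) 0xf0
step 9: z <- (-7 - (-5 - x))         0xff
step 10: z <- max(z, (thread * x))    0xff
step 11: y <- 1                       0xff

Answer: 12 steps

z: 10,12,24,36,48,60,72,84
y: 1,1,1,1,1,1,1,1
x: 12,12,12,12,12,12,12,12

steps = 12; useful = 84; efficiency = 84/96 = 7/8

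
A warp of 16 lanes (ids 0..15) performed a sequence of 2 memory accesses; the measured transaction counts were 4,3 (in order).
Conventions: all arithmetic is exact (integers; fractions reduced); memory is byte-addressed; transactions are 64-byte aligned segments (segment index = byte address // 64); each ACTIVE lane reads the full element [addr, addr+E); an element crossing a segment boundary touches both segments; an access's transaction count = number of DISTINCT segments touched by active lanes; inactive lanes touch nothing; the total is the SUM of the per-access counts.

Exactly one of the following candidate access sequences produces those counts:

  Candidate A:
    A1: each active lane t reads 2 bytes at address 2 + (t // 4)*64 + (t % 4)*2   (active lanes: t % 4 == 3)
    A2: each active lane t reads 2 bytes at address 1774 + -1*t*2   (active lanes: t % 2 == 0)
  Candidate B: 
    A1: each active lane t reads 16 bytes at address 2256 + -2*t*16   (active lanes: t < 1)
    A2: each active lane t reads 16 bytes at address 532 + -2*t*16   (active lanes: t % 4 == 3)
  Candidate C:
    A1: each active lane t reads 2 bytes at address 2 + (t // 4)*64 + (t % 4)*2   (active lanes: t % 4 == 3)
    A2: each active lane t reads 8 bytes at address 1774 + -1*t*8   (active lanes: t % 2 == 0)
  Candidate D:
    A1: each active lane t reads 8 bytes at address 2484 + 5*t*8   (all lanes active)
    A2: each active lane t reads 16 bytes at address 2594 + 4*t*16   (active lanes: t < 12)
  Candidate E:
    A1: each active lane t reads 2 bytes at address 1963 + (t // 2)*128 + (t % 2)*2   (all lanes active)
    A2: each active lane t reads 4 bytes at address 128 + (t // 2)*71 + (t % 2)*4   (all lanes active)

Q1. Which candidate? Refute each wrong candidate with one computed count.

A: A2 gives 1 transaction, not 3
B: A1 gives 1 transaction, not 4
D: A1 gives 11 transactions, not 4
E: A1 gives 8 transactions, not 4
C: all counts match (4,3)

Answer: C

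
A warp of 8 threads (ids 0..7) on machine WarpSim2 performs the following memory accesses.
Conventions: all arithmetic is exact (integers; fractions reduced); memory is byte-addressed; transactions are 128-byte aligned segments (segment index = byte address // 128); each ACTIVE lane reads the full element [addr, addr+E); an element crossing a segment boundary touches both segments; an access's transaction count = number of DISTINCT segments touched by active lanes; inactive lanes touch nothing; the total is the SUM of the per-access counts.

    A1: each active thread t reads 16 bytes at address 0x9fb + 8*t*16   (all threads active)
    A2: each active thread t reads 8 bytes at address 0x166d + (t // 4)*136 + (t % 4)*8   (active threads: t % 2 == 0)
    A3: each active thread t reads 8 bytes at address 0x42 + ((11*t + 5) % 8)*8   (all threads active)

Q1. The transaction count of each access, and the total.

A1: 9 transactions
A2: 3 transactions
A3: 2 transactions

Answer: 9,3,2; total 14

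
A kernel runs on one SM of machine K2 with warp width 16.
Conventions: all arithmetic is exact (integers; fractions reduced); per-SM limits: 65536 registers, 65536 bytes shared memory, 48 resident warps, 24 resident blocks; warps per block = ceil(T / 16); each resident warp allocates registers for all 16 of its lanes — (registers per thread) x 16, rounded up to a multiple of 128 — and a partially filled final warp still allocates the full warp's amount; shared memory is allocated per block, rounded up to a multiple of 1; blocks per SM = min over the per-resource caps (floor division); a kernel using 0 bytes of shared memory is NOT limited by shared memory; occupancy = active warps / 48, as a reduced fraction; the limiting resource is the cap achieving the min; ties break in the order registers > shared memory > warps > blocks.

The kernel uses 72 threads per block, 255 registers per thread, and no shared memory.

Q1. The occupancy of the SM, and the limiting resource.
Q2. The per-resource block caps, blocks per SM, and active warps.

Answer: occupancy 5/16, limited by registers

registers: 3 blocks
shared memory: no limit (kernel uses none)
warps: 9 blocks
blocks: 24 blocks

Answer: 3 blocks, 15 active warps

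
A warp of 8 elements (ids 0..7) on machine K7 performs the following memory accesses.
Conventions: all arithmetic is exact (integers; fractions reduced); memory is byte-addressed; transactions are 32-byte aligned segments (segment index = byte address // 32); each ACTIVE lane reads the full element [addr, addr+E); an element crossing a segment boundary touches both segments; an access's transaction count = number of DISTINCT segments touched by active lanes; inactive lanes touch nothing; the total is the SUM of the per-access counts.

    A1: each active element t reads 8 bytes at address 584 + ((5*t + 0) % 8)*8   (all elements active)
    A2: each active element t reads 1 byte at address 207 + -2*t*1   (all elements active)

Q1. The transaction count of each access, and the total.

A1: 3 transactions
A2: 1 transaction

Answer: 3,1; total 4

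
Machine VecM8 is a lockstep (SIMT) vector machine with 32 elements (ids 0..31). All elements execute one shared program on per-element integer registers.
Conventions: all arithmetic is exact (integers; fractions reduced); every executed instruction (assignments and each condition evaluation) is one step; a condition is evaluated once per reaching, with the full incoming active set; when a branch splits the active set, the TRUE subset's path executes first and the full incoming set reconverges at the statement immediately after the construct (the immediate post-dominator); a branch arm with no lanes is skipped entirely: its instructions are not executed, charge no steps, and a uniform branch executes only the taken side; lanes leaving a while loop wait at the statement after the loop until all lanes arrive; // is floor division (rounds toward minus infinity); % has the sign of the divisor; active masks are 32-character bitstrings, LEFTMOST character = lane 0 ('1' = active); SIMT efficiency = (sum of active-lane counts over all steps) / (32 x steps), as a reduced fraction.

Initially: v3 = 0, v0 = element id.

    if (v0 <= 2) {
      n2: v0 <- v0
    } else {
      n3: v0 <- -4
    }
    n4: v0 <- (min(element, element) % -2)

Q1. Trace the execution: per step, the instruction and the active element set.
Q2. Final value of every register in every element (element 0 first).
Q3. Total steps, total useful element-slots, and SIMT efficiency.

step 0: eval (v0 <= 2)               11111111111111111111111111111111
step 1: v0 <- v0                     11100000000000000000000000000000
step 2: v0 <- -4                     00011111111111111111111111111111
step 3: v0 <- (min(element, element) % -2) 11111111111111111111111111111111

Answer: 4 steps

v3: 0,0,0,0,0,0,0,0,0,0,0,0,0,0,0,0,0,0,0,0,0,0,0,0,0,0,0,0,0,0,0,0
v0: 0,-1,0,-1,0,-1,0,-1,0,-1,0,-1,0,-1,0,-1,0,-1,0,-1,0,-1,0,-1,0,-1,0,-1,0,-1,0,-1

steps = 4; useful = 96; efficiency = 96/128 = 3/4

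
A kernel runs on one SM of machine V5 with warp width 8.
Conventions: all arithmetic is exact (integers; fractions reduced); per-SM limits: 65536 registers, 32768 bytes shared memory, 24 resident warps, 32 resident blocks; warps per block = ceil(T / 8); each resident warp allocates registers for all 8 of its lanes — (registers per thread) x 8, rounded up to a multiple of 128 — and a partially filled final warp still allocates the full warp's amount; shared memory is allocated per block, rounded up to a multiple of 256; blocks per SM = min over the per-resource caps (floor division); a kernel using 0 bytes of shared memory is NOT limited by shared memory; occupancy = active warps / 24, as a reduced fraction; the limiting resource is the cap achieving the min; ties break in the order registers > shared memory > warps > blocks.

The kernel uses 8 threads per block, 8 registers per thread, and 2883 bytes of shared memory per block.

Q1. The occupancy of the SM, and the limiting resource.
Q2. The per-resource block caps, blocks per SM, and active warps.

Answer: occupancy 5/12, limited by shared memory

registers: 512 blocks
shared memory: 10 blocks
warps: 24 blocks
blocks: 32 blocks

Answer: 10 blocks, 10 active warps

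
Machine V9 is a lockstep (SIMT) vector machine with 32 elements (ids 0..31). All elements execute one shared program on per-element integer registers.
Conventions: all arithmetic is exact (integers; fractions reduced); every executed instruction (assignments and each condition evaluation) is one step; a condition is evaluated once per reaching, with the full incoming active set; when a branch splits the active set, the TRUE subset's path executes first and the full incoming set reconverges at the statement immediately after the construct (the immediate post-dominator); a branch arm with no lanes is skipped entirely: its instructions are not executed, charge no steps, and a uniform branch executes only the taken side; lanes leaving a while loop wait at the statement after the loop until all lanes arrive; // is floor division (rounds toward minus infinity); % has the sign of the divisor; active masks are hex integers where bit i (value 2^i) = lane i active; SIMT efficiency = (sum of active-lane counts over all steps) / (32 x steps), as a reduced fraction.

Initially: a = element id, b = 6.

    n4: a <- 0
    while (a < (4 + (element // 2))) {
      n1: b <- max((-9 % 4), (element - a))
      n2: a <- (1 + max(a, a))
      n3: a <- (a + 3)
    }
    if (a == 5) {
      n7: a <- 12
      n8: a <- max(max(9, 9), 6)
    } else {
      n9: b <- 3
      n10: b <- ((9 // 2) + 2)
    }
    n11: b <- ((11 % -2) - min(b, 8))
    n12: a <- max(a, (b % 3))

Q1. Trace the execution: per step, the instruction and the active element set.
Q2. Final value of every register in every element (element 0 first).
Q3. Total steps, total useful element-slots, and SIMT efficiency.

step 0: a <- 0                       0xffffffff
step 1: eval (a < (4 + (element // 2))) 0xffffffff
step 2: b <- max((-9 % 4), (element - a)) 0xffffffff
step 3: a <- (1 + max(a, a))         0xffffffff
step 4: a <- (a + 3)                 0xffffffff
step 5: eval (a < (4 + (element // 2))) 0xffffffff
step 6: b <- max((-9 % 4), (element - a)) 0xfffffffc
step 7: a <- (1 + max(a, a))         0xfffffffc
step 8: a <- (a + 3)                 0xfffffffc
step 9: eval (a < (4 + (element // 2))) 0xfffffffc
step 10: b <- max((-9 % 4), (element - a)) 0xfffffc00
step 11: a <- (1 + max(a, a))         0xfffffc00
step 12: a <- (a + 3)                 0xfffffc00
step 13: eval (a < (4 + (element // 2))) 0xfffffc00
step 14: b <- max((-9 % 4), (element - a)) 0xfffc0000
step 15: a <- (1 + max(a, a))         0xfffc0000
step 16: a <- (a + 3)                 0xfffc0000
step 17: eval (a < (4 + (element // 2))) 0xfffc0000
step 18: b <- max((-9 % 4), (element - a)) 0xfc000000
step 19: a <- (1 + max(a, a))         0xfc000000
step 20: a <- (a + 3)                 0xfc000000
step 21: eval (a < (4 + (element // 2))) 0xfc000000
step 22: eval (a == 5)                0xffffffff
step 23: b <- 3                       0xffffffff
step 24: b <- ((9 // 2) + 2)          0xffffffff
step 25: b <- ((11 % -2) - min(b, 8)) 0xffffffff
step 26: a <- max(a, (b % 3))         0xffffffff

Answer: 27 steps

a: 4,4,8,8,8,8,8,8,8,8,12,12,12,12,12,12,12,12,16,16,16,16,16,16,16,16,20,20,20,20,20,20
b: -7,-7,-7,-7,-7,-7,-7,-7,-7,-7,-7,-7,-7,-7,-7,-7,-7,-7,-7,-7,-7,-7,-7,-7,-7,-7,-7,-7,-7,-7,-7,-7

steps = 27; useful = 640; efficiency = 640/864 = 20/27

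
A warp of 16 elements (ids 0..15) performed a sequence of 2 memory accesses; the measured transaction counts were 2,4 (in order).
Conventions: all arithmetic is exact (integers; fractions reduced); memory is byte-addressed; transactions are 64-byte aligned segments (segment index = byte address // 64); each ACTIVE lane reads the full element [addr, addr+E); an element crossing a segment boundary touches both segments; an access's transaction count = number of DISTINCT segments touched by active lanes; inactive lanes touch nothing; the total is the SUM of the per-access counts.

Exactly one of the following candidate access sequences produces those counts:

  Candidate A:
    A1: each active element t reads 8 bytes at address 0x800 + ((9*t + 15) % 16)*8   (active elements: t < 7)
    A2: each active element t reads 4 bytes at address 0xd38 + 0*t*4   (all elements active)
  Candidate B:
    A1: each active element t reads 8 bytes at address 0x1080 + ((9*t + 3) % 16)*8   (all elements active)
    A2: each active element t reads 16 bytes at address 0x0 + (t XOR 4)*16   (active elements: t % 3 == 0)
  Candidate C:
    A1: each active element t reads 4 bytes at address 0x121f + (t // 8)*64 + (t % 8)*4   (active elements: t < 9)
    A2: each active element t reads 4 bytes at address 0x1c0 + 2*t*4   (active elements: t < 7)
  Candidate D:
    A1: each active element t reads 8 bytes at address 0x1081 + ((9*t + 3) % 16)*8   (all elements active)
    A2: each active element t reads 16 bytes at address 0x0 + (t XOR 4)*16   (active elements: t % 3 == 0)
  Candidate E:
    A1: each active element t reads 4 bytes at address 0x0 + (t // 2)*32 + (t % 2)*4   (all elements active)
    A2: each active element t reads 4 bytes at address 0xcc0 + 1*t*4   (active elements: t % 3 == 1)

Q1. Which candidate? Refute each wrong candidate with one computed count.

A: A2 gives 1 transaction, not 4
C: A2 gives 1 transaction, not 4
D: A1 gives 3 transactions, not 2
E: A1 gives 4 transactions, not 2
B: all counts match (2,4)

Answer: B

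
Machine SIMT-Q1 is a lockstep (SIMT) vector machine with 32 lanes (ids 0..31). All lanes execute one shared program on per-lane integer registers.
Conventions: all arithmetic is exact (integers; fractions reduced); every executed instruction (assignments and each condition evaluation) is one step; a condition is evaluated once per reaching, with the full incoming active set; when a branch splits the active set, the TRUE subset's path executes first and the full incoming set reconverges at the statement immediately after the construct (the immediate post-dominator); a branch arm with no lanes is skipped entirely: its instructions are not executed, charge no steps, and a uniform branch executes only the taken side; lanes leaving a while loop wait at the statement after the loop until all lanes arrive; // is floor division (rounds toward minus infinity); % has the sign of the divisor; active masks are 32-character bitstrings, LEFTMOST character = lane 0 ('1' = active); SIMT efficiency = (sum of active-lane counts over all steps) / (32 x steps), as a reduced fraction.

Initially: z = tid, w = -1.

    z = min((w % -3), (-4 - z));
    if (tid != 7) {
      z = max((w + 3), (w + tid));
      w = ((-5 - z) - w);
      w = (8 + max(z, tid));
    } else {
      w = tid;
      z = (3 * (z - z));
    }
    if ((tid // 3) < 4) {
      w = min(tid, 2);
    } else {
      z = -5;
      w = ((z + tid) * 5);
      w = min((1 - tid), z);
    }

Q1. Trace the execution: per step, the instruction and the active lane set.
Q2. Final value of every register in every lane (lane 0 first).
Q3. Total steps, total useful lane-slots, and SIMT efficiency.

step 0: z <- min((w % -3), (-4 - z)) 11111111111111111111111111111111
step 1: eval (tid != 7)              11111111111111111111111111111111
step 2: z <- max((w + 3), (w + tid)) 11111110111111111111111111111111
step 3: w <- ((-5 - z) - w)          11111110111111111111111111111111
step 4: w <- (8 + max(z, tid))       11111110111111111111111111111111
step 5: w <- tid                     00000001000000000000000000000000
step 6: z <- (3 * (z - z))           00000001000000000000000000000000
step 7: eval ((tid // 3) < 4)        11111111111111111111111111111111
step 8: w <- min(tid, 2)             11111111111100000000000000000000
step 9: z <- -5                      00000000000011111111111111111111
step 10: w <- ((z + tid) * 5)         00000000000011111111111111111111
step 11: w <- min((1 - tid), z)       00000000000011111111111111111111

Answer: 12 steps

z: 2,2,2,2,3,4,5,0,7,8,9,10,-5,-5,-5,-5,-5,-5,-5,-5,-5,-5,-5,-5,-5,-5,-5,-5,-5,-5,-5,-5
w: 0,1,2,2,2,2,2,2,2,2,2,2,-11,-12,-13,-14,-15,-16,-17,-18,-19,-20,-21,-22,-23,-24,-25,-26,-27,-28,-29,-30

steps = 12; useful = 263; efficiency = 263/384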